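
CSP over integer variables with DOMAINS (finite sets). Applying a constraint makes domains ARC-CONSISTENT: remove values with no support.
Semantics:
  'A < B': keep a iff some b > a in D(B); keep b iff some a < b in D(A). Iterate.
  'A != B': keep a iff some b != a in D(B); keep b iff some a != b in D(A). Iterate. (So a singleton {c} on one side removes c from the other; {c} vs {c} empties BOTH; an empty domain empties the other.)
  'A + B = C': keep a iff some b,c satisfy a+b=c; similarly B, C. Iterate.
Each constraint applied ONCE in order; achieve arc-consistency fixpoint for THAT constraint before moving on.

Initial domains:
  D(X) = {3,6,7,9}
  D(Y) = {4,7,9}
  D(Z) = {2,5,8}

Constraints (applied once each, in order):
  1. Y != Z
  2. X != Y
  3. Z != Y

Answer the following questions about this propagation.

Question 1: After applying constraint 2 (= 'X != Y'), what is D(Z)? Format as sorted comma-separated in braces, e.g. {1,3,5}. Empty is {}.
Constraint 1 (Y != Z) on D(Y)={4,7,9} D(Z)={2,5,8}: no change
Constraint 2 (X != Y) on D(X)={3,6,7,9} D(Y)={4,7,9}: no change
So after constraint 2: D(Z) = {2,5,8}

Answer: {2,5,8}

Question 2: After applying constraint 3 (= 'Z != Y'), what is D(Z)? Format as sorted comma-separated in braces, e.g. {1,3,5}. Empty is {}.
Constraint 1 (Y != Z) on D(Y)={4,7,9} D(Z)={2,5,8}: no change
Constraint 2 (X != Y) on D(X)={3,6,7,9} D(Y)={4,7,9}: no change
Constraint 3 (Z != Y) on D(Z)={2,5,8} D(Y)={4,7,9}: no change
So after constraint 3: D(Z) = {2,5,8}

Answer: {2,5,8}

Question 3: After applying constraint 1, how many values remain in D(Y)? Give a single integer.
Answer: 3

Derivation:
Constraint 1 (Y != Z) on D(Y)={4,7,9} D(Z)={2,5,8}: no change
So after constraint 1: D(Y)={4,7,9}, size = 3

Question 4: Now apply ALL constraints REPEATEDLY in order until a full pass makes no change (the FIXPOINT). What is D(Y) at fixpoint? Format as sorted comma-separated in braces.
pass 0 (initial): D(Y)={4,7,9}
pass 1: no change
Fixpoint after 1 passes: D(Y) = {4,7,9}

Answer: {4,7,9}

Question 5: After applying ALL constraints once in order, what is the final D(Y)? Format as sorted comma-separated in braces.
Answer: {4,7,9}

Derivation:
Constraint 1 (Y != Z) on D(Y)={4,7,9} D(Z)={2,5,8}: no change
Constraint 2 (X != Y) on D(X)={3,6,7,9} D(Y)={4,7,9}: no change
Constraint 3 (Z != Y) on D(Z)={2,5,8} D(Y)={4,7,9}: no change
So after all 3 constraints: D(Y) = {4,7,9}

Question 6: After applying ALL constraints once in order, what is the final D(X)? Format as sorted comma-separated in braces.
Answer: {3,6,7,9}

Derivation:
Constraint 1 (Y != Z) on D(Y)={4,7,9} D(Z)={2,5,8}: no change
Constraint 2 (X != Y) on D(X)={3,6,7,9} D(Y)={4,7,9}: no change
Constraint 3 (Z != Y) on D(Z)={2,5,8} D(Y)={4,7,9}: no change
So after all 3 constraints: D(X) = {3,6,7,9}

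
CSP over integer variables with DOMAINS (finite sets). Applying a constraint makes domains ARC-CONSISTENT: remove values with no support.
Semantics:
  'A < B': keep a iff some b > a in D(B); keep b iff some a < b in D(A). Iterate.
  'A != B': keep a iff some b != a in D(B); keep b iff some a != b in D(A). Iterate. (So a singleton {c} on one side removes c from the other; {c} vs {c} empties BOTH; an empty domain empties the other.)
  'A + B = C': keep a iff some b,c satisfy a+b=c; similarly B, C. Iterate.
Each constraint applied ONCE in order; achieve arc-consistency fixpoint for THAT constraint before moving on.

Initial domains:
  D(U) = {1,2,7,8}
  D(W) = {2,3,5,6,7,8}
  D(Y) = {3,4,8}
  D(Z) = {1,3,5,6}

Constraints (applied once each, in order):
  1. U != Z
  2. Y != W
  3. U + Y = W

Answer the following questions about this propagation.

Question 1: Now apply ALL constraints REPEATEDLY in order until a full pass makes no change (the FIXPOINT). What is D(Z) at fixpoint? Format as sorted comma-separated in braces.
pass 0 (initial): D(Z)={1,3,5,6}
pass 1: U {1,2,7,8}->{1,2}; W {2,3,5,6,7,8}->{5,6}; Y {3,4,8}->{3,4}
pass 2: no change
Fixpoint after 2 passes: D(Z) = {1,3,5,6}

Answer: {1,3,5,6}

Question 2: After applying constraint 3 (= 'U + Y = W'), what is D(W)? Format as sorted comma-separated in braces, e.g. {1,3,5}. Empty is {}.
Constraint 1 (U != Z) on D(U)={1,2,7,8} D(Z)={1,3,5,6}: no change
Constraint 2 (Y != W) on D(Y)={3,4,8} D(W)={2,3,5,6,7,8}: no change
Constraint 3 (U + Y = W) on D(U)={1,2,7,8} D(Y)={3,4,8} D(W)={2,3,5,6,7,8}: U {1,2,7,8}->{1,2}; Y {3,4,8}->{3,4}; W {2,3,5,6,7,8}->{5,6}
So after constraint 3: D(W) = {5,6}

Answer: {5,6}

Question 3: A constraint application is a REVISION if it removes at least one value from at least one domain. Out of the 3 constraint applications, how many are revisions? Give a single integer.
Answer: 1

Derivation:
Constraint 1 (U != Z) on D(U)={1,2,7,8} D(Z)={1,3,5,6}: no change => not a revision
Constraint 2 (Y != W) on D(Y)={3,4,8} D(W)={2,3,5,6,7,8}: no change => not a revision
Constraint 3 (U + Y = W) on D(U)={1,2,7,8} D(Y)={3,4,8} D(W)={2,3,5,6,7,8}: U {1,2,7,8}->{1,2}; Y {3,4,8}->{3,4}; W {2,3,5,6,7,8}->{5,6} => REVISION
Total revisions = 1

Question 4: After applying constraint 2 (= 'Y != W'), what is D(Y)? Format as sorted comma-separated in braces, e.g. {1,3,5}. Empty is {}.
Constraint 1 (U != Z) on D(U)={1,2,7,8} D(Z)={1,3,5,6}: no change
Constraint 2 (Y != W) on D(Y)={3,4,8} D(W)={2,3,5,6,7,8}: no change
So after constraint 2: D(Y) = {3,4,8}

Answer: {3,4,8}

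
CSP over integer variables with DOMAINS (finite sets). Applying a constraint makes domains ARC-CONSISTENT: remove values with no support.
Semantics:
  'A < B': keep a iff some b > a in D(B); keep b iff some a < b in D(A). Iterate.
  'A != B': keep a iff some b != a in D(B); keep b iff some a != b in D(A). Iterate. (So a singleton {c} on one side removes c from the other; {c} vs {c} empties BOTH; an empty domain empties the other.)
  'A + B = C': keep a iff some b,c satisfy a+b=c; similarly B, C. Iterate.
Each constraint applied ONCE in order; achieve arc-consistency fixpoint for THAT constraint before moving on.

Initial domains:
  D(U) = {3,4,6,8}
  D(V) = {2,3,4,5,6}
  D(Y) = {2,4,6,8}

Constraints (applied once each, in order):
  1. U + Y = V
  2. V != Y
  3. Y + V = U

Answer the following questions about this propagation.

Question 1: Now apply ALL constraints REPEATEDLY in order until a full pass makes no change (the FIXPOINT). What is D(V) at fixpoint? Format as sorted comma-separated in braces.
pass 0 (initial): D(V)={2,3,4,5,6}
pass 1: U {3,4,6,8}->{}; V {2,3,4,5,6}->{}; Y {2,4,6,8}->{}
pass 2: no change
Fixpoint after 2 passes: D(V) = {}

Answer: {}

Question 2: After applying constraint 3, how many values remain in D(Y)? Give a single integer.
Answer: 0

Derivation:
Constraint 1 (U + Y = V) on D(U)={3,4,6,8} D(Y)={2,4,6,8} D(V)={2,3,4,5,6}: U {3,4,6,8}->{3,4}; Y {2,4,6,8}->{2}; V {2,3,4,5,6}->{5,6}
Constraint 2 (V != Y) on D(V)={5,6} D(Y)={2}: no change
Constraint 3 (Y + V = U) on D(Y)={2} D(V)={5,6} D(U)={3,4}: Y {2}->{}; V {5,6}->{}; U {3,4}->{}
So after constraint 3: D(Y)={}, size = 0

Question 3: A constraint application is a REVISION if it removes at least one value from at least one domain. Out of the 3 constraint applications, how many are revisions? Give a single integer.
Answer: 2

Derivation:
Constraint 1 (U + Y = V) on D(U)={3,4,6,8} D(Y)={2,4,6,8} D(V)={2,3,4,5,6}: U {3,4,6,8}->{3,4}; Y {2,4,6,8}->{2}; V {2,3,4,5,6}->{5,6} => REVISION
Constraint 2 (V != Y) on D(V)={5,6} D(Y)={2}: no change => not a revision
Constraint 3 (Y + V = U) on D(Y)={2} D(V)={5,6} D(U)={3,4}: Y {2}->{}; V {5,6}->{}; U {3,4}->{} => REVISION
Total revisions = 2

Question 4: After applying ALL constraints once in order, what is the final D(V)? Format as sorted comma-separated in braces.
Answer: {}

Derivation:
Constraint 1 (U + Y = V) on D(U)={3,4,6,8} D(Y)={2,4,6,8} D(V)={2,3,4,5,6}: U {3,4,6,8}->{3,4}; Y {2,4,6,8}->{2}; V {2,3,4,5,6}->{5,6}
Constraint 2 (V != Y) on D(V)={5,6} D(Y)={2}: no change
Constraint 3 (Y + V = U) on D(Y)={2} D(V)={5,6} D(U)={3,4}: Y {2}->{}; V {5,6}->{}; U {3,4}->{}
So after all 3 constraints: D(V) = {}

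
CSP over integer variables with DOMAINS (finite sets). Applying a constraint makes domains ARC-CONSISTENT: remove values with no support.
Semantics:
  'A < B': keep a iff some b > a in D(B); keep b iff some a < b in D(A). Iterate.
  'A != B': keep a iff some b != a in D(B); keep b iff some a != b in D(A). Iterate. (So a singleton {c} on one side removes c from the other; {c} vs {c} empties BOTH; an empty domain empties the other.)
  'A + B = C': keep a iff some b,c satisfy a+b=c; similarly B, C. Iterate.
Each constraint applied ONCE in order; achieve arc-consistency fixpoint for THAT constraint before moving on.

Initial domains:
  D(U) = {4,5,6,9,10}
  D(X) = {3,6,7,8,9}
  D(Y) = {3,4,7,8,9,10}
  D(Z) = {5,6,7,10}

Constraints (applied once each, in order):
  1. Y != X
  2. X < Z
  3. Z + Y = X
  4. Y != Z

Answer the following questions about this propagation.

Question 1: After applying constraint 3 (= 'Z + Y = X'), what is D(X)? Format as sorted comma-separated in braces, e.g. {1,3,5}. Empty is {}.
Constraint 1 (Y != X) on D(Y)={3,4,7,8,9,10} D(X)={3,6,7,8,9}: no change
Constraint 2 (X < Z) on D(X)={3,6,7,8,9} D(Z)={5,6,7,10}: no change
Constraint 3 (Z + Y = X) on D(Z)={5,6,7,10} D(Y)={3,4,7,8,9,10} D(X)={3,6,7,8,9}: Z {5,6,7,10}->{5,6}; Y {3,4,7,8,9,10}->{3,4}; X {3,6,7,8,9}->{8,9}
So after constraint 3: D(X) = {8,9}

Answer: {8,9}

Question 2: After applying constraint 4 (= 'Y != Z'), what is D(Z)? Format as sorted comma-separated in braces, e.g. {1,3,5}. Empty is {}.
Constraint 1 (Y != X) on D(Y)={3,4,7,8,9,10} D(X)={3,6,7,8,9}: no change
Constraint 2 (X < Z) on D(X)={3,6,7,8,9} D(Z)={5,6,7,10}: no change
Constraint 3 (Z + Y = X) on D(Z)={5,6,7,10} D(Y)={3,4,7,8,9,10} D(X)={3,6,7,8,9}: Z {5,6,7,10}->{5,6}; Y {3,4,7,8,9,10}->{3,4}; X {3,6,7,8,9}->{8,9}
Constraint 4 (Y != Z) on D(Y)={3,4} D(Z)={5,6}: no change
So after constraint 4: D(Z) = {5,6}

Answer: {5,6}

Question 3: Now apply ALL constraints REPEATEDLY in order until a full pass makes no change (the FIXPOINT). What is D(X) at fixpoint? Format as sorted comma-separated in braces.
pass 0 (initial): D(X)={3,6,7,8,9}
pass 1: X {3,6,7,8,9}->{8,9}; Y {3,4,7,8,9,10}->{3,4}; Z {5,6,7,10}->{5,6}
pass 2: X {8,9}->{}; Y {3,4}->{}; Z {5,6}->{}
pass 3: no change
Fixpoint after 3 passes: D(X) = {}

Answer: {}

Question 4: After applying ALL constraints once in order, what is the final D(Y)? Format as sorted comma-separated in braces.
Answer: {3,4}

Derivation:
Constraint 1 (Y != X) on D(Y)={3,4,7,8,9,10} D(X)={3,6,7,8,9}: no change
Constraint 2 (X < Z) on D(X)={3,6,7,8,9} D(Z)={5,6,7,10}: no change
Constraint 3 (Z + Y = X) on D(Z)={5,6,7,10} D(Y)={3,4,7,8,9,10} D(X)={3,6,7,8,9}: Z {5,6,7,10}->{5,6}; Y {3,4,7,8,9,10}->{3,4}; X {3,6,7,8,9}->{8,9}
Constraint 4 (Y != Z) on D(Y)={3,4} D(Z)={5,6}: no change
So after all 4 constraints: D(Y) = {3,4}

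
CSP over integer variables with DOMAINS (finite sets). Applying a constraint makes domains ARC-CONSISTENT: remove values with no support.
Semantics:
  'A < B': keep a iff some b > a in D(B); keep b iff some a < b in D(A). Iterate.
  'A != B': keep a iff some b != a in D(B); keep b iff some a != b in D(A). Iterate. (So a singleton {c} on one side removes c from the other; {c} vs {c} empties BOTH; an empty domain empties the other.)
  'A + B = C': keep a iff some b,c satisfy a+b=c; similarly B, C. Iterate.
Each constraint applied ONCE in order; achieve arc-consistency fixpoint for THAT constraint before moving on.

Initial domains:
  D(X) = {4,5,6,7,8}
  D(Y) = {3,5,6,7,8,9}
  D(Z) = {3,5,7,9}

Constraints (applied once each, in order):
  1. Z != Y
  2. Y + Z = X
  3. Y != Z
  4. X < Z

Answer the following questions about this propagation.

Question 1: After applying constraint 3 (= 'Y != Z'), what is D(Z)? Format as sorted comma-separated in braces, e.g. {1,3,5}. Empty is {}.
Constraint 1 (Z != Y) on D(Z)={3,5,7,9} D(Y)={3,5,6,7,8,9}: no change
Constraint 2 (Y + Z = X) on D(Y)={3,5,6,7,8,9} D(Z)={3,5,7,9} D(X)={4,5,6,7,8}: Y {3,5,6,7,8,9}->{3,5}; Z {3,5,7,9}->{3,5}; X {4,5,6,7,8}->{6,8}
Constraint 3 (Y != Z) on D(Y)={3,5} D(Z)={3,5}: no change
So after constraint 3: D(Z) = {3,5}

Answer: {3,5}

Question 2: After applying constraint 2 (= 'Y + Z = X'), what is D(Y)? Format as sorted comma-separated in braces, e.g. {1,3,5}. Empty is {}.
Answer: {3,5}

Derivation:
Constraint 1 (Z != Y) on D(Z)={3,5,7,9} D(Y)={3,5,6,7,8,9}: no change
Constraint 2 (Y + Z = X) on D(Y)={3,5,6,7,8,9} D(Z)={3,5,7,9} D(X)={4,5,6,7,8}: Y {3,5,6,7,8,9}->{3,5}; Z {3,5,7,9}->{3,5}; X {4,5,6,7,8}->{6,8}
So after constraint 2: D(Y) = {3,5}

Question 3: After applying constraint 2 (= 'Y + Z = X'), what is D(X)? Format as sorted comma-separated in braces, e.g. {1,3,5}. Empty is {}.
Constraint 1 (Z != Y) on D(Z)={3,5,7,9} D(Y)={3,5,6,7,8,9}: no change
Constraint 2 (Y + Z = X) on D(Y)={3,5,6,7,8,9} D(Z)={3,5,7,9} D(X)={4,5,6,7,8}: Y {3,5,6,7,8,9}->{3,5}; Z {3,5,7,9}->{3,5}; X {4,5,6,7,8}->{6,8}
So after constraint 2: D(X) = {6,8}

Answer: {6,8}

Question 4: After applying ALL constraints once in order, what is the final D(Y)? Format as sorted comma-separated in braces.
Answer: {3,5}

Derivation:
Constraint 1 (Z != Y) on D(Z)={3,5,7,9} D(Y)={3,5,6,7,8,9}: no change
Constraint 2 (Y + Z = X) on D(Y)={3,5,6,7,8,9} D(Z)={3,5,7,9} D(X)={4,5,6,7,8}: Y {3,5,6,7,8,9}->{3,5}; Z {3,5,7,9}->{3,5}; X {4,5,6,7,8}->{6,8}
Constraint 3 (Y != Z) on D(Y)={3,5} D(Z)={3,5}: no change
Constraint 4 (X < Z) on D(X)={6,8} D(Z)={3,5}: X {6,8}->{}; Z {3,5}->{}
So after all 4 constraints: D(Y) = {3,5}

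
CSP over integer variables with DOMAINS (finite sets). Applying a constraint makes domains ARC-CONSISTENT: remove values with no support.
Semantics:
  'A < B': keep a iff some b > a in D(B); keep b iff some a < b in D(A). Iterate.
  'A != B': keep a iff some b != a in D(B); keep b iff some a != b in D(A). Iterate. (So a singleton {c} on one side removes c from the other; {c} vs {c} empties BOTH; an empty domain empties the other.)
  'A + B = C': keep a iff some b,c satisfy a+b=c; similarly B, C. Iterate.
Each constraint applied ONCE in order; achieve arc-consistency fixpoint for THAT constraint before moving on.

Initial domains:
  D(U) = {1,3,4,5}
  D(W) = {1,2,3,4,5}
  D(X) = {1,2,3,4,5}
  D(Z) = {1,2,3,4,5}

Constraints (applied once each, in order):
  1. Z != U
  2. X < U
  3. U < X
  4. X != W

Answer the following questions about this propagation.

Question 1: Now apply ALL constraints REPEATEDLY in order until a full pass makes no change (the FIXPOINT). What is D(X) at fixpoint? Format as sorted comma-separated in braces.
Answer: {}

Derivation:
pass 0 (initial): D(X)={1,2,3,4,5}
pass 1: U {1,3,4,5}->{3}; W {1,2,3,4,5}->{1,2,3,5}; X {1,2,3,4,5}->{4}
pass 2: U {3}->{}; W {1,2,3,5}->{}; X {4}->{}; Z {1,2,3,4,5}->{1,2,4,5}
pass 3: Z {1,2,4,5}->{}
pass 4: no change
Fixpoint after 4 passes: D(X) = {}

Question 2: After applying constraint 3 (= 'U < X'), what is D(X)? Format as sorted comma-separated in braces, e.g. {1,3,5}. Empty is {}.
Answer: {4}

Derivation:
Constraint 1 (Z != U) on D(Z)={1,2,3,4,5} D(U)={1,3,4,5}: no change
Constraint 2 (X < U) on D(X)={1,2,3,4,5} D(U)={1,3,4,5}: X {1,2,3,4,5}->{1,2,3,4}; U {1,3,4,5}->{3,4,5}
Constraint 3 (U < X) on D(U)={3,4,5} D(X)={1,2,3,4}: U {3,4,5}->{3}; X {1,2,3,4}->{4}
So after constraint 3: D(X) = {4}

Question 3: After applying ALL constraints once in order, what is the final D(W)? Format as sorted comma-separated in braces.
Answer: {1,2,3,5}

Derivation:
Constraint 1 (Z != U) on D(Z)={1,2,3,4,5} D(U)={1,3,4,5}: no change
Constraint 2 (X < U) on D(X)={1,2,3,4,5} D(U)={1,3,4,5}: X {1,2,3,4,5}->{1,2,3,4}; U {1,3,4,5}->{3,4,5}
Constraint 3 (U < X) on D(U)={3,4,5} D(X)={1,2,3,4}: U {3,4,5}->{3}; X {1,2,3,4}->{4}
Constraint 4 (X != W) on D(X)={4} D(W)={1,2,3,4,5}: W {1,2,3,4,5}->{1,2,3,5}
So after all 4 constraints: D(W) = {1,2,3,5}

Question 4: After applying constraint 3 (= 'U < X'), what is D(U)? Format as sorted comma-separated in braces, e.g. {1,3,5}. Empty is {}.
Answer: {3}

Derivation:
Constraint 1 (Z != U) on D(Z)={1,2,3,4,5} D(U)={1,3,4,5}: no change
Constraint 2 (X < U) on D(X)={1,2,3,4,5} D(U)={1,3,4,5}: X {1,2,3,4,5}->{1,2,3,4}; U {1,3,4,5}->{3,4,5}
Constraint 3 (U < X) on D(U)={3,4,5} D(X)={1,2,3,4}: U {3,4,5}->{3}; X {1,2,3,4}->{4}
So after constraint 3: D(U) = {3}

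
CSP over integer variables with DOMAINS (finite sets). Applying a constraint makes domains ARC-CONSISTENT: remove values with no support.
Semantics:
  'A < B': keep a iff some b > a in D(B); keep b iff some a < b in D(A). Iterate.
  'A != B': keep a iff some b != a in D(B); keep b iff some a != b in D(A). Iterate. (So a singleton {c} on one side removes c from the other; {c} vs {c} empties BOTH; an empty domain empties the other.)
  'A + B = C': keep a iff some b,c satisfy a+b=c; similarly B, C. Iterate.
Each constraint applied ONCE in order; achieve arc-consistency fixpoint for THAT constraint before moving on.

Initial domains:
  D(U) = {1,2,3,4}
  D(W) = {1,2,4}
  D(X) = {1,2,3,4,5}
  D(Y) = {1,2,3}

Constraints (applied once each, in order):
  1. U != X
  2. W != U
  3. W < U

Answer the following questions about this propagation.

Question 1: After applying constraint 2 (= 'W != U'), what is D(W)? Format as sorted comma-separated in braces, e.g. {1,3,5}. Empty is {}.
Constraint 1 (U != X) on D(U)={1,2,3,4} D(X)={1,2,3,4,5}: no change
Constraint 2 (W != U) on D(W)={1,2,4} D(U)={1,2,3,4}: no change
So after constraint 2: D(W) = {1,2,4}

Answer: {1,2,4}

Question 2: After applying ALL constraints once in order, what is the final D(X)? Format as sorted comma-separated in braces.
Constraint 1 (U != X) on D(U)={1,2,3,4} D(X)={1,2,3,4,5}: no change
Constraint 2 (W != U) on D(W)={1,2,4} D(U)={1,2,3,4}: no change
Constraint 3 (W < U) on D(W)={1,2,4} D(U)={1,2,3,4}: W {1,2,4}->{1,2}; U {1,2,3,4}->{2,3,4}
So after all 3 constraints: D(X) = {1,2,3,4,5}

Answer: {1,2,3,4,5}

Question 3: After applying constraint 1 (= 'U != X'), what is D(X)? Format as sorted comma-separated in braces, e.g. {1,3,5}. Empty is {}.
Constraint 1 (U != X) on D(U)={1,2,3,4} D(X)={1,2,3,4,5}: no change
So after constraint 1: D(X) = {1,2,3,4,5}

Answer: {1,2,3,4,5}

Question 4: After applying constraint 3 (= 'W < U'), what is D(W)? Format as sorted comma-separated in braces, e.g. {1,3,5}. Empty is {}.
Constraint 1 (U != X) on D(U)={1,2,3,4} D(X)={1,2,3,4,5}: no change
Constraint 2 (W != U) on D(W)={1,2,4} D(U)={1,2,3,4}: no change
Constraint 3 (W < U) on D(W)={1,2,4} D(U)={1,2,3,4}: W {1,2,4}->{1,2}; U {1,2,3,4}->{2,3,4}
So after constraint 3: D(W) = {1,2}

Answer: {1,2}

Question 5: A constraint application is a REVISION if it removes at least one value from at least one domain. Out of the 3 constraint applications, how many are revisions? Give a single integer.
Answer: 1

Derivation:
Constraint 1 (U != X) on D(U)={1,2,3,4} D(X)={1,2,3,4,5}: no change => not a revision
Constraint 2 (W != U) on D(W)={1,2,4} D(U)={1,2,3,4}: no change => not a revision
Constraint 3 (W < U) on D(W)={1,2,4} D(U)={1,2,3,4}: W {1,2,4}->{1,2}; U {1,2,3,4}->{2,3,4} => REVISION
Total revisions = 1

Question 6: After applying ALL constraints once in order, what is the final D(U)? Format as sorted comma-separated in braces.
Constraint 1 (U != X) on D(U)={1,2,3,4} D(X)={1,2,3,4,5}: no change
Constraint 2 (W != U) on D(W)={1,2,4} D(U)={1,2,3,4}: no change
Constraint 3 (W < U) on D(W)={1,2,4} D(U)={1,2,3,4}: W {1,2,4}->{1,2}; U {1,2,3,4}->{2,3,4}
So after all 3 constraints: D(U) = {2,3,4}

Answer: {2,3,4}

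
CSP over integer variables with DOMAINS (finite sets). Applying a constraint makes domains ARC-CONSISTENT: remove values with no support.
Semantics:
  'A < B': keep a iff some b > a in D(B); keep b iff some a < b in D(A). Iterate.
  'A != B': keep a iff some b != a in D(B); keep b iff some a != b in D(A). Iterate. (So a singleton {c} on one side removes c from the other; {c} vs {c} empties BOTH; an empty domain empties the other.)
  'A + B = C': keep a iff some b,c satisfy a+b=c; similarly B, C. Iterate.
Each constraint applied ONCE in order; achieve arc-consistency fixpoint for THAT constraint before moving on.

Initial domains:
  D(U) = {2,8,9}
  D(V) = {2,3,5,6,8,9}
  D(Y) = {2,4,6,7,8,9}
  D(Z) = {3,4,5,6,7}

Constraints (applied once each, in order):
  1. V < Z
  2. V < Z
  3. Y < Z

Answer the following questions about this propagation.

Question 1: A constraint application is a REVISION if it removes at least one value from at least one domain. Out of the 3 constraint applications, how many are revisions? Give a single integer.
Constraint 1 (V < Z) on D(V)={2,3,5,6,8,9} D(Z)={3,4,5,6,7}: V {2,3,5,6,8,9}->{2,3,5,6} => REVISION
Constraint 2 (V < Z) on D(V)={2,3,5,6} D(Z)={3,4,5,6,7}: no change => not a revision
Constraint 3 (Y < Z) on D(Y)={2,4,6,7,8,9} D(Z)={3,4,5,6,7}: Y {2,4,6,7,8,9}->{2,4,6} => REVISION
Total revisions = 2

Answer: 2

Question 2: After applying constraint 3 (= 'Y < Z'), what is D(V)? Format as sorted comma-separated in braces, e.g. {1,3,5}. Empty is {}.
Answer: {2,3,5,6}

Derivation:
Constraint 1 (V < Z) on D(V)={2,3,5,6,8,9} D(Z)={3,4,5,6,7}: V {2,3,5,6,8,9}->{2,3,5,6}
Constraint 2 (V < Z) on D(V)={2,3,5,6} D(Z)={3,4,5,6,7}: no change
Constraint 3 (Y < Z) on D(Y)={2,4,6,7,8,9} D(Z)={3,4,5,6,7}: Y {2,4,6,7,8,9}->{2,4,6}
So after constraint 3: D(V) = {2,3,5,6}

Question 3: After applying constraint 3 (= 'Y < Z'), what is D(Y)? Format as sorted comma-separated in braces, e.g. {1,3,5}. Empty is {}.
Answer: {2,4,6}

Derivation:
Constraint 1 (V < Z) on D(V)={2,3,5,6,8,9} D(Z)={3,4,5,6,7}: V {2,3,5,6,8,9}->{2,3,5,6}
Constraint 2 (V < Z) on D(V)={2,3,5,6} D(Z)={3,4,5,6,7}: no change
Constraint 3 (Y < Z) on D(Y)={2,4,6,7,8,9} D(Z)={3,4,5,6,7}: Y {2,4,6,7,8,9}->{2,4,6}
So after constraint 3: D(Y) = {2,4,6}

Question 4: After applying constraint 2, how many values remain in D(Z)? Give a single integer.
Constraint 1 (V < Z) on D(V)={2,3,5,6,8,9} D(Z)={3,4,5,6,7}: V {2,3,5,6,8,9}->{2,3,5,6}
Constraint 2 (V < Z) on D(V)={2,3,5,6} D(Z)={3,4,5,6,7}: no change
So after constraint 2: D(Z)={3,4,5,6,7}, size = 5

Answer: 5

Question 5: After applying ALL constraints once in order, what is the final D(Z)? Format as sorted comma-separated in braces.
Constraint 1 (V < Z) on D(V)={2,3,5,6,8,9} D(Z)={3,4,5,6,7}: V {2,3,5,6,8,9}->{2,3,5,6}
Constraint 2 (V < Z) on D(V)={2,3,5,6} D(Z)={3,4,5,6,7}: no change
Constraint 3 (Y < Z) on D(Y)={2,4,6,7,8,9} D(Z)={3,4,5,6,7}: Y {2,4,6,7,8,9}->{2,4,6}
So after all 3 constraints: D(Z) = {3,4,5,6,7}

Answer: {3,4,5,6,7}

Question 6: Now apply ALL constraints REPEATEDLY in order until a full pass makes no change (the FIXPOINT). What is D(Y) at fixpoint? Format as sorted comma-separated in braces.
Answer: {2,4,6}

Derivation:
pass 0 (initial): D(Y)={2,4,6,7,8,9}
pass 1: V {2,3,5,6,8,9}->{2,3,5,6}; Y {2,4,6,7,8,9}->{2,4,6}
pass 2: no change
Fixpoint after 2 passes: D(Y) = {2,4,6}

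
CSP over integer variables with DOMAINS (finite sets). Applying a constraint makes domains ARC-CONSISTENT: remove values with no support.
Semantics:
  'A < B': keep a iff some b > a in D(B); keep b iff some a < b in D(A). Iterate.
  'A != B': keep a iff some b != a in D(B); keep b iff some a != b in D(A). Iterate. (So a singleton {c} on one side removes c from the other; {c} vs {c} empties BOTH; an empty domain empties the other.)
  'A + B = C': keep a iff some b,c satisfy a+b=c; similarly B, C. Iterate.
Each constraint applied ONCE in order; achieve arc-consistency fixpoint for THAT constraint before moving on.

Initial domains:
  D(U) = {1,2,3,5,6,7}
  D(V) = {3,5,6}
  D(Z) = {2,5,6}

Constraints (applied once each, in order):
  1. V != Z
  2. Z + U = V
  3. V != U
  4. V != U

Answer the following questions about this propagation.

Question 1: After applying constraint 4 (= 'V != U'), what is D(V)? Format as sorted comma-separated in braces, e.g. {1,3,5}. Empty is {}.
Answer: {3,5,6}

Derivation:
Constraint 1 (V != Z) on D(V)={3,5,6} D(Z)={2,5,6}: no change
Constraint 2 (Z + U = V) on D(Z)={2,5,6} D(U)={1,2,3,5,6,7} D(V)={3,5,6}: Z {2,5,6}->{2,5}; U {1,2,3,5,6,7}->{1,3}
Constraint 3 (V != U) on D(V)={3,5,6} D(U)={1,3}: no change
Constraint 4 (V != U) on D(V)={3,5,6} D(U)={1,3}: no change
So after constraint 4: D(V) = {3,5,6}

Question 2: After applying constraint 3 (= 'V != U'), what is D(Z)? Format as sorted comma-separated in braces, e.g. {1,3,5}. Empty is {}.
Constraint 1 (V != Z) on D(V)={3,5,6} D(Z)={2,5,6}: no change
Constraint 2 (Z + U = V) on D(Z)={2,5,6} D(U)={1,2,3,5,6,7} D(V)={3,5,6}: Z {2,5,6}->{2,5}; U {1,2,3,5,6,7}->{1,3}
Constraint 3 (V != U) on D(V)={3,5,6} D(U)={1,3}: no change
So after constraint 3: D(Z) = {2,5}

Answer: {2,5}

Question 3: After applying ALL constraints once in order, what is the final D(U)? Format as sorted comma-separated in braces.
Constraint 1 (V != Z) on D(V)={3,5,6} D(Z)={2,5,6}: no change
Constraint 2 (Z + U = V) on D(Z)={2,5,6} D(U)={1,2,3,5,6,7} D(V)={3,5,6}: Z {2,5,6}->{2,5}; U {1,2,3,5,6,7}->{1,3}
Constraint 3 (V != U) on D(V)={3,5,6} D(U)={1,3}: no change
Constraint 4 (V != U) on D(V)={3,5,6} D(U)={1,3}: no change
So after all 4 constraints: D(U) = {1,3}

Answer: {1,3}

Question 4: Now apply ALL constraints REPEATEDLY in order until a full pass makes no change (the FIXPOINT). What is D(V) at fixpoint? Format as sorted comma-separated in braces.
Answer: {3,5,6}

Derivation:
pass 0 (initial): D(V)={3,5,6}
pass 1: U {1,2,3,5,6,7}->{1,3}; Z {2,5,6}->{2,5}
pass 2: no change
Fixpoint after 2 passes: D(V) = {3,5,6}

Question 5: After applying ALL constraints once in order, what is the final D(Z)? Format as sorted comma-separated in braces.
Answer: {2,5}

Derivation:
Constraint 1 (V != Z) on D(V)={3,5,6} D(Z)={2,5,6}: no change
Constraint 2 (Z + U = V) on D(Z)={2,5,6} D(U)={1,2,3,5,6,7} D(V)={3,5,6}: Z {2,5,6}->{2,5}; U {1,2,3,5,6,7}->{1,3}
Constraint 3 (V != U) on D(V)={3,5,6} D(U)={1,3}: no change
Constraint 4 (V != U) on D(V)={3,5,6} D(U)={1,3}: no change
So after all 4 constraints: D(Z) = {2,5}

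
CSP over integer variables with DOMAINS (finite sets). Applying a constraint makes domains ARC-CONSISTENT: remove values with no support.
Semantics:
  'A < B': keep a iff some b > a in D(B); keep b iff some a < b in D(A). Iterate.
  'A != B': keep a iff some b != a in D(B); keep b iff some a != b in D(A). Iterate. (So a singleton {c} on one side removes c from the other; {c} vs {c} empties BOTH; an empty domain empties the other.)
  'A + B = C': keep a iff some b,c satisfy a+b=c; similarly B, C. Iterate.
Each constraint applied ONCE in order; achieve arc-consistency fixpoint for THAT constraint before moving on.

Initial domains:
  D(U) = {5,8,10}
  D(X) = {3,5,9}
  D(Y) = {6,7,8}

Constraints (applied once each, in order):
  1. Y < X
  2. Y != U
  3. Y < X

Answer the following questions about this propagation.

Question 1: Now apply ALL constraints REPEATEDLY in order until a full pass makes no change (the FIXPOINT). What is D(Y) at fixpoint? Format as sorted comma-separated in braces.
Answer: {6,7,8}

Derivation:
pass 0 (initial): D(Y)={6,7,8}
pass 1: X {3,5,9}->{9}
pass 2: no change
Fixpoint after 2 passes: D(Y) = {6,7,8}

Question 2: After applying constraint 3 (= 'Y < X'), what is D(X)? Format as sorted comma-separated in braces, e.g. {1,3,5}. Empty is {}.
Answer: {9}

Derivation:
Constraint 1 (Y < X) on D(Y)={6,7,8} D(X)={3,5,9}: X {3,5,9}->{9}
Constraint 2 (Y != U) on D(Y)={6,7,8} D(U)={5,8,10}: no change
Constraint 3 (Y < X) on D(Y)={6,7,8} D(X)={9}: no change
So after constraint 3: D(X) = {9}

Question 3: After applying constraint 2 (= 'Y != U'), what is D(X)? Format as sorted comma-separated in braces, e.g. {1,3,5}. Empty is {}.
Constraint 1 (Y < X) on D(Y)={6,7,8} D(X)={3,5,9}: X {3,5,9}->{9}
Constraint 2 (Y != U) on D(Y)={6,7,8} D(U)={5,8,10}: no change
So after constraint 2: D(X) = {9}

Answer: {9}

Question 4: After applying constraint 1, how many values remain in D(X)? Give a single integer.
Answer: 1

Derivation:
Constraint 1 (Y < X) on D(Y)={6,7,8} D(X)={3,5,9}: X {3,5,9}->{9}
So after constraint 1: D(X)={9}, size = 1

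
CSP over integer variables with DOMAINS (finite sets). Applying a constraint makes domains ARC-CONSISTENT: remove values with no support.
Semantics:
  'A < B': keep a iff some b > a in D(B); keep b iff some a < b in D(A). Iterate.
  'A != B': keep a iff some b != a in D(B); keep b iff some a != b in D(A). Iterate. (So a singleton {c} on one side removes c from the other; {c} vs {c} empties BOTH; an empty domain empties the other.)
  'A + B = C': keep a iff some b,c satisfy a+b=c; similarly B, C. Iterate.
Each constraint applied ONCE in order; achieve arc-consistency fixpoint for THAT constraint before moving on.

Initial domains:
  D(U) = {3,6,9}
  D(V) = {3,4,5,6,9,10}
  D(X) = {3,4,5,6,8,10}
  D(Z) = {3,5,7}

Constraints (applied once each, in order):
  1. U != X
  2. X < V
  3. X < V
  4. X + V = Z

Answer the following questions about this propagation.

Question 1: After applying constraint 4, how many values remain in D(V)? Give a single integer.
Answer: 1

Derivation:
Constraint 1 (U != X) on D(U)={3,6,9} D(X)={3,4,5,6,8,10}: no change
Constraint 2 (X < V) on D(X)={3,4,5,6,8,10} D(V)={3,4,5,6,9,10}: X {3,4,5,6,8,10}->{3,4,5,6,8}; V {3,4,5,6,9,10}->{4,5,6,9,10}
Constraint 3 (X < V) on D(X)={3,4,5,6,8} D(V)={4,5,6,9,10}: no change
Constraint 4 (X + V = Z) on D(X)={3,4,5,6,8} D(V)={4,5,6,9,10} D(Z)={3,5,7}: X {3,4,5,6,8}->{3}; V {4,5,6,9,10}->{4}; Z {3,5,7}->{7}
So after constraint 4: D(V)={4}, size = 1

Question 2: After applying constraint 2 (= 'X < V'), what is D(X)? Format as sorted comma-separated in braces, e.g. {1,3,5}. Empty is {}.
Answer: {3,4,5,6,8}

Derivation:
Constraint 1 (U != X) on D(U)={3,6,9} D(X)={3,4,5,6,8,10}: no change
Constraint 2 (X < V) on D(X)={3,4,5,6,8,10} D(V)={3,4,5,6,9,10}: X {3,4,5,6,8,10}->{3,4,5,6,8}; V {3,4,5,6,9,10}->{4,5,6,9,10}
So after constraint 2: D(X) = {3,4,5,6,8}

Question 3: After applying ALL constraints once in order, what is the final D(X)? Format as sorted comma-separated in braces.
Answer: {3}

Derivation:
Constraint 1 (U != X) on D(U)={3,6,9} D(X)={3,4,5,6,8,10}: no change
Constraint 2 (X < V) on D(X)={3,4,5,6,8,10} D(V)={3,4,5,6,9,10}: X {3,4,5,6,8,10}->{3,4,5,6,8}; V {3,4,5,6,9,10}->{4,5,6,9,10}
Constraint 3 (X < V) on D(X)={3,4,5,6,8} D(V)={4,5,6,9,10}: no change
Constraint 4 (X + V = Z) on D(X)={3,4,5,6,8} D(V)={4,5,6,9,10} D(Z)={3,5,7}: X {3,4,5,6,8}->{3}; V {4,5,6,9,10}->{4}; Z {3,5,7}->{7}
So after all 4 constraints: D(X) = {3}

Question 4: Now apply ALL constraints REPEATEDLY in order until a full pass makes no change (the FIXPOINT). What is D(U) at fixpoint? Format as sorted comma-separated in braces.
pass 0 (initial): D(U)={3,6,9}
pass 1: V {3,4,5,6,9,10}->{4}; X {3,4,5,6,8,10}->{3}; Z {3,5,7}->{7}
pass 2: U {3,6,9}->{6,9}
pass 3: no change
Fixpoint after 3 passes: D(U) = {6,9}

Answer: {6,9}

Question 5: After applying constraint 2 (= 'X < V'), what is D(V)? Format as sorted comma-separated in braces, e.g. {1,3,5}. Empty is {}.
Answer: {4,5,6,9,10}

Derivation:
Constraint 1 (U != X) on D(U)={3,6,9} D(X)={3,4,5,6,8,10}: no change
Constraint 2 (X < V) on D(X)={3,4,5,6,8,10} D(V)={3,4,5,6,9,10}: X {3,4,5,6,8,10}->{3,4,5,6,8}; V {3,4,5,6,9,10}->{4,5,6,9,10}
So after constraint 2: D(V) = {4,5,6,9,10}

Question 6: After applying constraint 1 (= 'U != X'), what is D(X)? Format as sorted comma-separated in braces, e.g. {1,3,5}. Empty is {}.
Answer: {3,4,5,6,8,10}

Derivation:
Constraint 1 (U != X) on D(U)={3,6,9} D(X)={3,4,5,6,8,10}: no change
So after constraint 1: D(X) = {3,4,5,6,8,10}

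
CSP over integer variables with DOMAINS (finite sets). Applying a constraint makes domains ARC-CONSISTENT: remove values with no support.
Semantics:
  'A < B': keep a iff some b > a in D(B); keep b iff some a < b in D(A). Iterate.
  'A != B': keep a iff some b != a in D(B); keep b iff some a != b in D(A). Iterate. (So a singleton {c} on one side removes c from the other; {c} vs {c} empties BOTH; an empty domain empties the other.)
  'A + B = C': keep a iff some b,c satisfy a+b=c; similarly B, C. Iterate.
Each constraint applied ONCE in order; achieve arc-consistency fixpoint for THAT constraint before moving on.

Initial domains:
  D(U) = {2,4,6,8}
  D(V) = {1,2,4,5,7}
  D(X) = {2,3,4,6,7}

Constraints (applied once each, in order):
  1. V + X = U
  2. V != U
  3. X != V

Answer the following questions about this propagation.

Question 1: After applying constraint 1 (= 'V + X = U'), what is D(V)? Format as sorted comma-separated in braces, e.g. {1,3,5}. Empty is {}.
Answer: {1,2,4,5}

Derivation:
Constraint 1 (V + X = U) on D(V)={1,2,4,5,7} D(X)={2,3,4,6,7} D(U)={2,4,6,8}: V {1,2,4,5,7}->{1,2,4,5}; U {2,4,6,8}->{4,6,8}
So after constraint 1: D(V) = {1,2,4,5}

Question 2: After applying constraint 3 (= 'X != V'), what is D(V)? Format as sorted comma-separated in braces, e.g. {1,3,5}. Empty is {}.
Constraint 1 (V + X = U) on D(V)={1,2,4,5,7} D(X)={2,3,4,6,7} D(U)={2,4,6,8}: V {1,2,4,5,7}->{1,2,4,5}; U {2,4,6,8}->{4,6,8}
Constraint 2 (V != U) on D(V)={1,2,4,5} D(U)={4,6,8}: no change
Constraint 3 (X != V) on D(X)={2,3,4,6,7} D(V)={1,2,4,5}: no change
So after constraint 3: D(V) = {1,2,4,5}

Answer: {1,2,4,5}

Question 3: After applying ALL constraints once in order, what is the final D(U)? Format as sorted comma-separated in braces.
Answer: {4,6,8}

Derivation:
Constraint 1 (V + X = U) on D(V)={1,2,4,5,7} D(X)={2,3,4,6,7} D(U)={2,4,6,8}: V {1,2,4,5,7}->{1,2,4,5}; U {2,4,6,8}->{4,6,8}
Constraint 2 (V != U) on D(V)={1,2,4,5} D(U)={4,6,8}: no change
Constraint 3 (X != V) on D(X)={2,3,4,6,7} D(V)={1,2,4,5}: no change
So after all 3 constraints: D(U) = {4,6,8}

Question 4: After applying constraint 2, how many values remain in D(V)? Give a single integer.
Answer: 4

Derivation:
Constraint 1 (V + X = U) on D(V)={1,2,4,5,7} D(X)={2,3,4,6,7} D(U)={2,4,6,8}: V {1,2,4,5,7}->{1,2,4,5}; U {2,4,6,8}->{4,6,8}
Constraint 2 (V != U) on D(V)={1,2,4,5} D(U)={4,6,8}: no change
So after constraint 2: D(V)={1,2,4,5}, size = 4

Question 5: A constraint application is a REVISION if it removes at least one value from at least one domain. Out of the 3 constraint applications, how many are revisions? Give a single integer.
Answer: 1

Derivation:
Constraint 1 (V + X = U) on D(V)={1,2,4,5,7} D(X)={2,3,4,6,7} D(U)={2,4,6,8}: V {1,2,4,5,7}->{1,2,4,5}; U {2,4,6,8}->{4,6,8} => REVISION
Constraint 2 (V != U) on D(V)={1,2,4,5} D(U)={4,6,8}: no change => not a revision
Constraint 3 (X != V) on D(X)={2,3,4,6,7} D(V)={1,2,4,5}: no change => not a revision
Total revisions = 1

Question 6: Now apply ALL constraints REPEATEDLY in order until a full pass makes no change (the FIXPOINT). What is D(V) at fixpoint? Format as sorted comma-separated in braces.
pass 0 (initial): D(V)={1,2,4,5,7}
pass 1: U {2,4,6,8}->{4,6,8}; V {1,2,4,5,7}->{1,2,4,5}
pass 2: no change
Fixpoint after 2 passes: D(V) = {1,2,4,5}

Answer: {1,2,4,5}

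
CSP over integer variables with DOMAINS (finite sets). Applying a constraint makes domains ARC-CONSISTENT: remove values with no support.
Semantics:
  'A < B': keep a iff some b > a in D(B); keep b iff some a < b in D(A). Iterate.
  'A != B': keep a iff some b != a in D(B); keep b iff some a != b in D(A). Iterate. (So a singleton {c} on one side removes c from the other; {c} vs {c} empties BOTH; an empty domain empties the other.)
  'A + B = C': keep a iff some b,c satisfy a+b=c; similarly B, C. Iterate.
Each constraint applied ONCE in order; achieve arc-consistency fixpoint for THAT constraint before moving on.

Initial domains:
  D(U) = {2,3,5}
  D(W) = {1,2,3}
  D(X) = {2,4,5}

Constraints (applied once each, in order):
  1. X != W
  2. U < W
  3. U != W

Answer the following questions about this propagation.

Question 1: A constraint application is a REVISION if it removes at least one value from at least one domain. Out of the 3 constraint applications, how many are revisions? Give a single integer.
Answer: 1

Derivation:
Constraint 1 (X != W) on D(X)={2,4,5} D(W)={1,2,3}: no change => not a revision
Constraint 2 (U < W) on D(U)={2,3,5} D(W)={1,2,3}: U {2,3,5}->{2}; W {1,2,3}->{3} => REVISION
Constraint 3 (U != W) on D(U)={2} D(W)={3}: no change => not a revision
Total revisions = 1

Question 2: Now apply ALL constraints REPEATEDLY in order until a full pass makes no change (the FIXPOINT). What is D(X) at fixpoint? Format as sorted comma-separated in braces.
pass 0 (initial): D(X)={2,4,5}
pass 1: U {2,3,5}->{2}; W {1,2,3}->{3}
pass 2: no change
Fixpoint after 2 passes: D(X) = {2,4,5}

Answer: {2,4,5}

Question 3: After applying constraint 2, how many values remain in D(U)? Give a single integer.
Constraint 1 (X != W) on D(X)={2,4,5} D(W)={1,2,3}: no change
Constraint 2 (U < W) on D(U)={2,3,5} D(W)={1,2,3}: U {2,3,5}->{2}; W {1,2,3}->{3}
So after constraint 2: D(U)={2}, size = 1

Answer: 1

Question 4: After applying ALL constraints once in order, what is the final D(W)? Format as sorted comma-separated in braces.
Answer: {3}

Derivation:
Constraint 1 (X != W) on D(X)={2,4,5} D(W)={1,2,3}: no change
Constraint 2 (U < W) on D(U)={2,3,5} D(W)={1,2,3}: U {2,3,5}->{2}; W {1,2,3}->{3}
Constraint 3 (U != W) on D(U)={2} D(W)={3}: no change
So after all 3 constraints: D(W) = {3}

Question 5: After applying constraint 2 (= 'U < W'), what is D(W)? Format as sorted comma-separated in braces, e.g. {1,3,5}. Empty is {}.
Constraint 1 (X != W) on D(X)={2,4,5} D(W)={1,2,3}: no change
Constraint 2 (U < W) on D(U)={2,3,5} D(W)={1,2,3}: U {2,3,5}->{2}; W {1,2,3}->{3}
So after constraint 2: D(W) = {3}

Answer: {3}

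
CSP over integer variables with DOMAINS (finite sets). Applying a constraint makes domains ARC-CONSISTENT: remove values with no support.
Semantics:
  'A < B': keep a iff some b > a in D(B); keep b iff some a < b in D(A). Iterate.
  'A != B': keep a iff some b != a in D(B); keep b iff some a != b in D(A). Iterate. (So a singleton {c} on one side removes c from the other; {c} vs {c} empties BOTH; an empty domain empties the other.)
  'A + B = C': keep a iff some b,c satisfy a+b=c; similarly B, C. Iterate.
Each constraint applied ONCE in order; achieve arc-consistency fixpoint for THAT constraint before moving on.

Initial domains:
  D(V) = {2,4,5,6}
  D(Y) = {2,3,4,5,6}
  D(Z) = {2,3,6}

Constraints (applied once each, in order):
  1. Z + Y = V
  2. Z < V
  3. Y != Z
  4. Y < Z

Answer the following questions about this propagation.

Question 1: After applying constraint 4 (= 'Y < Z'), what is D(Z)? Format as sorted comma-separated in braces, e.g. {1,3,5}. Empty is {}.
Answer: {3}

Derivation:
Constraint 1 (Z + Y = V) on D(Z)={2,3,6} D(Y)={2,3,4,5,6} D(V)={2,4,5,6}: Z {2,3,6}->{2,3}; Y {2,3,4,5,6}->{2,3,4}; V {2,4,5,6}->{4,5,6}
Constraint 2 (Z < V) on D(Z)={2,3} D(V)={4,5,6}: no change
Constraint 3 (Y != Z) on D(Y)={2,3,4} D(Z)={2,3}: no change
Constraint 4 (Y < Z) on D(Y)={2,3,4} D(Z)={2,3}: Y {2,3,4}->{2}; Z {2,3}->{3}
So after constraint 4: D(Z) = {3}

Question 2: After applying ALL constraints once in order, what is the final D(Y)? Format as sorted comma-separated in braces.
Constraint 1 (Z + Y = V) on D(Z)={2,3,6} D(Y)={2,3,4,5,6} D(V)={2,4,5,6}: Z {2,3,6}->{2,3}; Y {2,3,4,5,6}->{2,3,4}; V {2,4,5,6}->{4,5,6}
Constraint 2 (Z < V) on D(Z)={2,3} D(V)={4,5,6}: no change
Constraint 3 (Y != Z) on D(Y)={2,3,4} D(Z)={2,3}: no change
Constraint 4 (Y < Z) on D(Y)={2,3,4} D(Z)={2,3}: Y {2,3,4}->{2}; Z {2,3}->{3}
So after all 4 constraints: D(Y) = {2}

Answer: {2}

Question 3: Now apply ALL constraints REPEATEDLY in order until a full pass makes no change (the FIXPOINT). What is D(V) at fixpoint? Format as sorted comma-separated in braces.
Answer: {5}

Derivation:
pass 0 (initial): D(V)={2,4,5,6}
pass 1: V {2,4,5,6}->{4,5,6}; Y {2,3,4,5,6}->{2}; Z {2,3,6}->{3}
pass 2: V {4,5,6}->{5}
pass 3: no change
Fixpoint after 3 passes: D(V) = {5}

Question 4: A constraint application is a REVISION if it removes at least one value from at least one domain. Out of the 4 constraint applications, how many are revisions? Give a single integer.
Constraint 1 (Z + Y = V) on D(Z)={2,3,6} D(Y)={2,3,4,5,6} D(V)={2,4,5,6}: Z {2,3,6}->{2,3}; Y {2,3,4,5,6}->{2,3,4}; V {2,4,5,6}->{4,5,6} => REVISION
Constraint 2 (Z < V) on D(Z)={2,3} D(V)={4,5,6}: no change => not a revision
Constraint 3 (Y != Z) on D(Y)={2,3,4} D(Z)={2,3}: no change => not a revision
Constraint 4 (Y < Z) on D(Y)={2,3,4} D(Z)={2,3}: Y {2,3,4}->{2}; Z {2,3}->{3} => REVISION
Total revisions = 2

Answer: 2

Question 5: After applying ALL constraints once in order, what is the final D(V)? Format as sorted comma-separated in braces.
Answer: {4,5,6}

Derivation:
Constraint 1 (Z + Y = V) on D(Z)={2,3,6} D(Y)={2,3,4,5,6} D(V)={2,4,5,6}: Z {2,3,6}->{2,3}; Y {2,3,4,5,6}->{2,3,4}; V {2,4,5,6}->{4,5,6}
Constraint 2 (Z < V) on D(Z)={2,3} D(V)={4,5,6}: no change
Constraint 3 (Y != Z) on D(Y)={2,3,4} D(Z)={2,3}: no change
Constraint 4 (Y < Z) on D(Y)={2,3,4} D(Z)={2,3}: Y {2,3,4}->{2}; Z {2,3}->{3}
So after all 4 constraints: D(V) = {4,5,6}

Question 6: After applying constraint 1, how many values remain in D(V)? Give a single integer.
Constraint 1 (Z + Y = V) on D(Z)={2,3,6} D(Y)={2,3,4,5,6} D(V)={2,4,5,6}: Z {2,3,6}->{2,3}; Y {2,3,4,5,6}->{2,3,4}; V {2,4,5,6}->{4,5,6}
So after constraint 1: D(V)={4,5,6}, size = 3

Answer: 3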